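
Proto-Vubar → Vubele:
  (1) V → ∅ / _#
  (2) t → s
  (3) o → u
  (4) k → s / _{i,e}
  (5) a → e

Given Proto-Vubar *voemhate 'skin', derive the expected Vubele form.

vuemhes

Vubele: *voemhate > voemhat > voemhas > vuemhas > vuemhes  (by apocope, unconditioned shift, vowel merger, vowel merger)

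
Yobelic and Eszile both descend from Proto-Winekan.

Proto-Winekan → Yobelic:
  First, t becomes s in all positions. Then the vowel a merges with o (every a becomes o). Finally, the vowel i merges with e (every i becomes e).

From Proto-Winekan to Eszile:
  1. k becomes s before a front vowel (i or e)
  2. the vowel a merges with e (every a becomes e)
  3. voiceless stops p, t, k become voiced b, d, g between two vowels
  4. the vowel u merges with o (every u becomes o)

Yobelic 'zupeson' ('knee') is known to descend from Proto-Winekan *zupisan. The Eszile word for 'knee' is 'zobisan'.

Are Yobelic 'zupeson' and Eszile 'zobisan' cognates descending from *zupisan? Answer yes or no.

no

Derive the expected Eszile reflex of *zupisan:
Eszile: *zupisan > zupisen > zubisen > zobisen  (by vowel merger, intervocalic voicing, vowel merger)
The regular Eszile reflex would be 'zobisen', but the attested form is 'zobisan'. The correspondence is irregular, so they are not cognates (the Eszile form has a different source).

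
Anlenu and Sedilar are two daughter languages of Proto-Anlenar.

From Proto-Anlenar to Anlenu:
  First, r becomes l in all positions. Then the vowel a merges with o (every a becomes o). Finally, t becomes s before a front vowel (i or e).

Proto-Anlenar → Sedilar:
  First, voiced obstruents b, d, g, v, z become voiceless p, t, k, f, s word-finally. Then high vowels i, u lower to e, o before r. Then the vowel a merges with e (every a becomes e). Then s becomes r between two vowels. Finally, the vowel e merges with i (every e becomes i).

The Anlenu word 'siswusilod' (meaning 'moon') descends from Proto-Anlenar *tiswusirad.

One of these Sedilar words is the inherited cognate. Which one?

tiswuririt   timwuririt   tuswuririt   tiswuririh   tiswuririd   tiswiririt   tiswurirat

tiswuririt

Sedilar: *tiswusirad > tiswusirat > tiswuserat > tiswuseret > tiswureret > tiswuririt  (by final devoicing, pre-rhotic lowering, vowel merger, rhotacism, vowel merger)
Among the options, 'tiswuririt' alone shows every Sedilar change applied in order.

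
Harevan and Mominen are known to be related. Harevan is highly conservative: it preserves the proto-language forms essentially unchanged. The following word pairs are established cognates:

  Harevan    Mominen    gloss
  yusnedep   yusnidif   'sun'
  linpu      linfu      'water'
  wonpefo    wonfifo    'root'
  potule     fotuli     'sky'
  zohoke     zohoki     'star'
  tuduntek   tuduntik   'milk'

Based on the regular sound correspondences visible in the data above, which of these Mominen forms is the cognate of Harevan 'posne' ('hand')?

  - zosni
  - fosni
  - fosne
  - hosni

potule ~ fotuli — Harevan p corresponds to Mominen f word-initially before a back vowel.
potule ~ fotuli, zohoke ~ zohoki — Harevan e corresponds to Mominen i word-finally.
Applying these to Harevan 'posne':
  posne → fosne   (p→f word-initially before a back vowel)
  fosne → fosni   (e→i word-finally)
So the Mominen cognate is 'fosni'.

fosni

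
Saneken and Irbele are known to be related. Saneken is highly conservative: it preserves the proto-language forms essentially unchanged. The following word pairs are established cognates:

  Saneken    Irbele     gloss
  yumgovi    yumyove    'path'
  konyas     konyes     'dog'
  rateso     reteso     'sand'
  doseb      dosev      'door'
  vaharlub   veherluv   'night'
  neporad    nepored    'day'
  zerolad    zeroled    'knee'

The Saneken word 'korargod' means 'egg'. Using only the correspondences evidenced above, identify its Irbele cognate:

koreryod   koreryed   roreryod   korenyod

koreryod

vaharlub ~ veherluv — Saneken a corresponds to Irbele e after a consonant, before r.
yumgovi ~ yumyove — Saneken g corresponds to Irbele y after a consonant, before a back vowel.
Applying these to Saneken 'korargod':
  korargod → korergod   (a→e after a consonant, before r)
  korergod → koreryod   (g→y after a consonant, before a back vowel)
So the Irbele cognate is 'koreryod'.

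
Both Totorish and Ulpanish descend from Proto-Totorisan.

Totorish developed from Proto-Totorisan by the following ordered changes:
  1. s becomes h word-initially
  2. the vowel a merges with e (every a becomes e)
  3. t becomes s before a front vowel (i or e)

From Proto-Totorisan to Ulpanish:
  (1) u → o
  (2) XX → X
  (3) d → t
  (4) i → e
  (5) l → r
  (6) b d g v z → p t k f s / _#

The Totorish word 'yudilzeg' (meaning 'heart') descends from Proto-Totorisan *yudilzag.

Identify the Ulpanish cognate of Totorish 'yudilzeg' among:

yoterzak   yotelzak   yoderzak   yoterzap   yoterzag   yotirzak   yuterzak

yoterzak

Ulpanish: *yudilzag
  yudilzag → yodilzag   [vowel merger]
  yodilzag (rule 2 does not apply)
  yodilzag → yotilzag   [unconditioned shift]
  yotilzag → yotelzag   [vowel merger]
  yotelzag → yoterzag   [unconditioned shift]
  yoterzag → yoterzak   [final devoicing]
  giving Ulpanish yoterzak.
The other candidates each miss or misapply at least one Ulpanish change.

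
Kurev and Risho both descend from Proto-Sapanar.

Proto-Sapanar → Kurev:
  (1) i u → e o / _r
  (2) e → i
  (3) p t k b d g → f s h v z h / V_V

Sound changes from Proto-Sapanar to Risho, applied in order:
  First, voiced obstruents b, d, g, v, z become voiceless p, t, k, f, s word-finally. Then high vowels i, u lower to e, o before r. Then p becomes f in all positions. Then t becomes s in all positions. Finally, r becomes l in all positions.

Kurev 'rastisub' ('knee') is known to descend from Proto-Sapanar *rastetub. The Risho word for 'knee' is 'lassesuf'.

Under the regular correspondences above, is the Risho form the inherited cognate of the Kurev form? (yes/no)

Derive the expected Risho reflex of *rastetub:
Risho: *rastetub
  rastetub → rastetup   [final devoicing]
  rastetup (rule 2 does not apply)
  rastetup → rastetuf   [unconditioned shift]
  rastetuf → rassesuf   [unconditioned shift]
  rassesuf → lassesuf   [unconditioned shift]
  giving Risho lassesuf.
Risho 'lassesuf' matches the regular reflex exactly, so the pair is cognate.

yes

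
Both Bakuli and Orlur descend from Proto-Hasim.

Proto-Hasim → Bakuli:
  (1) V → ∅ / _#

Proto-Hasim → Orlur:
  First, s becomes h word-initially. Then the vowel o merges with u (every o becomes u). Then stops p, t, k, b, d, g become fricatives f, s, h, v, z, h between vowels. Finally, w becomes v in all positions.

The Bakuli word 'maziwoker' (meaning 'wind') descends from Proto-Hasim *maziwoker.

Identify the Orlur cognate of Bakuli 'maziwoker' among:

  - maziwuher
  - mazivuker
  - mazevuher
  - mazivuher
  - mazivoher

mazivuher

Orlur: *maziwoker > maziwuker > maziwuher > mazivuher  (by vowel merger, intervocalic lenition, unconditioned shift)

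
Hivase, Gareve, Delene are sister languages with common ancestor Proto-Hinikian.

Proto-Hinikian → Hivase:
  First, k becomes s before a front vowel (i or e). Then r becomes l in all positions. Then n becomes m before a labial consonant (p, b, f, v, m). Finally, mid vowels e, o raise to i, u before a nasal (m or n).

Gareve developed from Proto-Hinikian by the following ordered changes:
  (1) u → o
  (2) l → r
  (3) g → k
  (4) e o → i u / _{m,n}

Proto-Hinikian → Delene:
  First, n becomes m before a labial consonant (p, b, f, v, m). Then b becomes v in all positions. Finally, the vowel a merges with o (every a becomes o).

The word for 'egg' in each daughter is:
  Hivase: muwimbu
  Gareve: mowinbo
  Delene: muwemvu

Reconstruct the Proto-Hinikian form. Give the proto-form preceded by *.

*muwenbu

Position 6: Hivase has b, Gareve has b, Delene has v. Hivase preserves b here (none of its changes turn any other segment into b), so the proto-segment is *b.
Position 5: Hivase has m, Gareve has n, Delene has m. Gareve preserves n here (none of its changes turn any other segment into n), so the proto-segment is *n.
This points to *muwenbu. Verify forward in each daughter:
Hivase: *muwenbu
  muwenbu (rule 1 does not apply)
  muwenbu (rule 2 does not apply)
  muwenbu → muwembu   [nasal place assimilation]
  muwembu → muwimbu   [pre-nasal raising]
  giving Hivase muwimbu.
Gareve: *muwenbu > mowenbo > mowinbo  (by vowel merger, pre-nasal raising)
Delene: *muwenbu > muwembu > muwemvu  (by nasal place assimilation, unconditioned shift)
*muwenbu is the unique common source.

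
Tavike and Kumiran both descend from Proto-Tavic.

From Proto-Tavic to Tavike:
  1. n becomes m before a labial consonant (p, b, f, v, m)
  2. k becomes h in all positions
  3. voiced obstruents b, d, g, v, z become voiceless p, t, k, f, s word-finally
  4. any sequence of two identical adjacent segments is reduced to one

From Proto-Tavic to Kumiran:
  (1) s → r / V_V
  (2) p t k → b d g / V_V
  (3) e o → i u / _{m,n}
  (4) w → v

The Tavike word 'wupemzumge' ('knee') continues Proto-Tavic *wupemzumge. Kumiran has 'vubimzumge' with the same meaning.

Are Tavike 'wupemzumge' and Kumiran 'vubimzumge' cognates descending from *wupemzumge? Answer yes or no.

Derive the expected Kumiran reflex of *wupemzumge:
Kumiran: *wupemzumge
  wupemzumge (rule 1 does not apply)
  wupemzumge → wubemzumge   [intervocalic voicing]
  wubemzumge → wubimzumge   [pre-nasal raising]
  wubimzumge → vubimzumge   [unconditioned shift]
  giving Kumiran vubimzumge.
Kumiran 'vubimzumge' matches the regular reflex exactly, so the pair is cognate.

yes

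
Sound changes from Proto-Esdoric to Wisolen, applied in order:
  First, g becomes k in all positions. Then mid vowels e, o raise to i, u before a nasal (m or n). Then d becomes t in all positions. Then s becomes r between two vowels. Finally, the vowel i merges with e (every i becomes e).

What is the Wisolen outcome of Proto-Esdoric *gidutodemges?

ketutotemkes

Wisolen: *gidutodemges > kidutodemkes > kidutodimkes > kitutotimkes > ketutotemkes  (by unconditioned shift, pre-nasal raising, unconditioned shift, vowel merger)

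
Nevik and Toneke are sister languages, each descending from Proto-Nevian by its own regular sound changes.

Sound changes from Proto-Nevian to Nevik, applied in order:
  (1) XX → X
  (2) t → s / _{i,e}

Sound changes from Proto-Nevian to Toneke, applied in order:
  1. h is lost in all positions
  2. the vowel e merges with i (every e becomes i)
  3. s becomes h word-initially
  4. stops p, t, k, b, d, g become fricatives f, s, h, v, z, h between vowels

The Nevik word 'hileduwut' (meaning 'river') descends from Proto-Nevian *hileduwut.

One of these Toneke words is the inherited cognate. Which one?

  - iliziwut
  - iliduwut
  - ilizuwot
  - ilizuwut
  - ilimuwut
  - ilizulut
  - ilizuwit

ilizuwut

Toneke: start from *hileduwut.
  rule 1 (h-loss): hileduwut → ileduwut
  rule 2 (vowel merger): ileduwut → iliduwut
  rule 3: no change — iliduwut
  rule 4 (intervocalic lenition): iliduwut → ilizuwut
  ⇒ Toneke ilizuwut
Among the options, 'ilizuwut' alone shows every Toneke change applied in order.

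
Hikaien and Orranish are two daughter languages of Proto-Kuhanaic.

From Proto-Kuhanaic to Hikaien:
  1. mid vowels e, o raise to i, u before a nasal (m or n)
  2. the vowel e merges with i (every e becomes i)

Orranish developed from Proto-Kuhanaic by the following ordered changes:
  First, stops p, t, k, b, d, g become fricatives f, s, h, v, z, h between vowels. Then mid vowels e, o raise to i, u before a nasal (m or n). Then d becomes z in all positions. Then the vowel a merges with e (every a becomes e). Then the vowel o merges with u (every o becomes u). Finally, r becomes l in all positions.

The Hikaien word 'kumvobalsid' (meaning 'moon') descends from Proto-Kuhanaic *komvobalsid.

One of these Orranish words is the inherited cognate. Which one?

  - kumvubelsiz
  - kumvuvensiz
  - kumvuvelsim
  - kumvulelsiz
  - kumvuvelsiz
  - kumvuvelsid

Orranish: *komvobalsid > komvovalsid > kumvovalsid > kumvovalsiz > kumvovelsiz > kumvuvelsiz  (by intervocalic lenition, pre-nasal raising, unconditioned shift, vowel merger, vowel merger)

kumvuvelsiz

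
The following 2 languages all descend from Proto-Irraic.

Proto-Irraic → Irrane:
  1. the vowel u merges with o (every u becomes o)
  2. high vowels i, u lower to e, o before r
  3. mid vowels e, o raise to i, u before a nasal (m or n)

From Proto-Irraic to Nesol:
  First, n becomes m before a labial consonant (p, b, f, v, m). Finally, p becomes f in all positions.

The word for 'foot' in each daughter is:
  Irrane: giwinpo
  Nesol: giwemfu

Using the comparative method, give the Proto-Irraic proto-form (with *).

Position 5: Irrane has n, Nesol has m. Irrane preserves n here (none of its changes turn any other segment into n), so the proto-segment is *n.
Position 4: Irrane has i, Nesol has e. Nesol preserves e here (none of its changes turn any other segment into e), so the proto-segment is *e.
Position 6: Irrane has p, Nesol has f. Irrane preserves p here (none of its changes turn any other segment into p), so the proto-segment is *p.
Verify the candidate proto-form against each daughter:
Irrane: *giwenpu
  giwenpu → giwenpo   [vowel merger]
  giwenpo (rule 2 does not apply)
  giwenpo → giwinpo   [pre-nasal raising]
  giving Irrane giwinpo.
Nesol: start from *giwenpu.
  rule 1 (nasal place assimilation): giwenpu → giwempu
  rule 2 (unconditioned shift): giwempu → giwemfu
  ⇒ Nesol giwemfu
No other proto-form is consistent with every reflex, so the reconstruction is *giwenpu.

*giwenpu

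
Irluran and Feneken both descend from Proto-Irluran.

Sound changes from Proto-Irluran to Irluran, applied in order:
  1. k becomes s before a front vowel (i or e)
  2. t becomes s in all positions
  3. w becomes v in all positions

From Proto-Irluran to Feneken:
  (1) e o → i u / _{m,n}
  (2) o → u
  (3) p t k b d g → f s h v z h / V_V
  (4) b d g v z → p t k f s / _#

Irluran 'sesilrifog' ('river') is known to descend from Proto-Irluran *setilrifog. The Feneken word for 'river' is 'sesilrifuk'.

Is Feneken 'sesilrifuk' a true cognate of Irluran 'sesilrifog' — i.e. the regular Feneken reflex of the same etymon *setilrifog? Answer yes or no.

Derive the expected Feneken reflex of *setilrifog:
Feneken: start from *setilrifog.
  rule 1: no change — setilrifog
  rule 2 (vowel merger): setilrifog → setilrifug
  rule 3 (intervocalic lenition): setilrifug → sesilrifug
  rule 4 (final devoicing): sesilrifug → sesilrifuk
  ⇒ Feneken sesilrifuk
Feneken 'sesilrifuk' matches the regular reflex exactly, so the pair is cognate.

yes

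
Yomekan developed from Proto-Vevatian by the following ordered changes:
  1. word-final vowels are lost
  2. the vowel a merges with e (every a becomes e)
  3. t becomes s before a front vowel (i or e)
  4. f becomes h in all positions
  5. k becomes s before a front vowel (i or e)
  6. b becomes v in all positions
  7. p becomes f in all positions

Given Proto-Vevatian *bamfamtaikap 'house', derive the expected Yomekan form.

Yomekan: start from *bamfamtaikap.
  rule 1: no change — bamfamtaikap
  rule 2 (vowel merger): bamfamtaikap → bemfemteikep
  rule 3 (palatalisation): bemfemteikep → bemfemseikep
  rule 4 (unconditioned shift): bemfemseikep → bemhemseikep
  rule 5 (palatalisation): bemhemseikep → bemhemseisep
  rule 6 (unconditioned shift): bemhemseisep → vemhemseisep
  rule 7 (unconditioned shift): vemhemseisep → vemhemseisef
  ⇒ Yomekan vemhemseisef

vemhemseisef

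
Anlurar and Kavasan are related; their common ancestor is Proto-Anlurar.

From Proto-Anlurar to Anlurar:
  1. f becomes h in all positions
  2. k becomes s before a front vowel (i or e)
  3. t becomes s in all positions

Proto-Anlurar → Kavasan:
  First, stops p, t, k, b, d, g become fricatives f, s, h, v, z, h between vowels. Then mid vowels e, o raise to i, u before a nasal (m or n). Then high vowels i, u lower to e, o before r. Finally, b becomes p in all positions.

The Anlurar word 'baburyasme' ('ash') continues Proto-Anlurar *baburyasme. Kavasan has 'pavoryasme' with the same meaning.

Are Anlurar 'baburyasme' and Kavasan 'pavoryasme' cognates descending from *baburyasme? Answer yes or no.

Derive the expected Kavasan reflex of *baburyasme:
Kavasan: start from *baburyasme.
  rule 1 (intervocalic lenition): baburyasme → bavuryasme
  rule 2: no change — bavuryasme
  rule 3 (pre-rhotic lowering): bavuryasme → bavoryasme
  rule 4 (unconditioned shift): bavoryasme → pavoryasme
  ⇒ Kavasan pavoryasme
Kavasan 'pavoryasme' matches the regular reflex exactly, so the pair is cognate.

yes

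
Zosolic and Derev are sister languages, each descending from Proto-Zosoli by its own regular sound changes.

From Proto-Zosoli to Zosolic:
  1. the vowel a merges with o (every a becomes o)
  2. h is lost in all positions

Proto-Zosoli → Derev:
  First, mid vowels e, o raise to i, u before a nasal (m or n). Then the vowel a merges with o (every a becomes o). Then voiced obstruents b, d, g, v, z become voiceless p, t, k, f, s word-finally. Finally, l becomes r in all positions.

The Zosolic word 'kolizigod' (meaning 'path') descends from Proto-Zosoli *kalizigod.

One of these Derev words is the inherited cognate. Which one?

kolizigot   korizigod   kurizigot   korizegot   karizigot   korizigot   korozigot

korizigot

Derev: *kalizigod
  kalizigod (rule 1 does not apply)
  kalizigod → kolizigod   [vowel merger]
  kolizigod → kolizigot   [final devoicing]
  kolizigot → korizigot   [unconditioned shift]
  giving Derev korizigot.
The other candidates each miss or misapply at least one Derev change.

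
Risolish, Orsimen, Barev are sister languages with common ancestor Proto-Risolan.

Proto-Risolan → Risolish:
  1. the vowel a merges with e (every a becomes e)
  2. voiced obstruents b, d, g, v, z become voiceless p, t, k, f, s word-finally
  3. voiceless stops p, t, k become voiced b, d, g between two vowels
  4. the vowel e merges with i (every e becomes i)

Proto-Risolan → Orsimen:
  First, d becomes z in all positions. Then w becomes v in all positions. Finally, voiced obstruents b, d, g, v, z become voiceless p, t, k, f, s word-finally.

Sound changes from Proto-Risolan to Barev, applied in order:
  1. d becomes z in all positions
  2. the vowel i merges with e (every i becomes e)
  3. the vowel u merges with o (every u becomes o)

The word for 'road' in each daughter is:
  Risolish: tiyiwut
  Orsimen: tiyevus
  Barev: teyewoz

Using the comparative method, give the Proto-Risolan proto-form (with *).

Position 5: Risolish has w, Orsimen has v, Barev has w. Risolish preserves w here (none of its changes turn any other segment into w), so the proto-segment is *w.
Position 7: Risolish has t, Orsimen has s, Barev has z. Taking the neighbouring segments as reconstructed: Risolish t could go back to *t or *d; Orsimen s could go back to *d or *s or *z; Barev z could go back to *d or *z — the one source consistent with every daughter is *d.
Position 4: Risolish has i, Orsimen has e, Barev has e. Orsimen preserves e here (none of its changes turn any other segment into e), so the proto-segment is *e.
Continuing position by position gives *tiyewud; check it forward:
Risolish: *tiyewud
  tiyewud (rule 1 does not apply)
  tiyewud → tiyewut   [final devoicing]
  tiyewut (rule 3 does not apply)
  tiyewut → tiyiwut   [vowel merger]
  giving Risolish tiyiwut.
Orsimen: start from *tiyewud.
  rule 1 (unconditioned shift): tiyewud → tiyewuz
  rule 2 (unconditioned shift): tiyewuz → tiyevuz
  rule 3 (final devoicing): tiyevuz → tiyevus
  ⇒ Orsimen tiyevus
Barev: *tiyewud
  tiyewud → tiyewuz   [unconditioned shift]
  tiyewuz → teyewuz   [vowel merger]
  teyewuz → teyewoz   [vowel merger]
  giving Barev teyewoz.
No other proto-form is consistent with every reflex, so the reconstruction is *tiyewud.

*tiyewud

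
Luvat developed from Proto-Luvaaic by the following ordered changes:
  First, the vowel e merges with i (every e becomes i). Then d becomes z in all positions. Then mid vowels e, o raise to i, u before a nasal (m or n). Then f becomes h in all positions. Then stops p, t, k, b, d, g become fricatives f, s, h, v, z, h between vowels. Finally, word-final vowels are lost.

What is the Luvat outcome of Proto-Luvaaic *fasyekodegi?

Luvat: start from *fasyekodegi.
  rule 1 (vowel merger): fasyekodegi → fasyikodigi
  rule 2 (unconditioned shift): fasyikodigi → fasyikozigi
  rule 3: no change — fasyikozigi
  rule 4 (unconditioned shift): fasyikozigi → hasyikozigi
  rule 5 (intervocalic lenition): hasyikozigi → hasyihozihi
  rule 6 (apocope): hasyihozihi → hasyihozih
  ⇒ Luvat hasyihozih

hasyihozih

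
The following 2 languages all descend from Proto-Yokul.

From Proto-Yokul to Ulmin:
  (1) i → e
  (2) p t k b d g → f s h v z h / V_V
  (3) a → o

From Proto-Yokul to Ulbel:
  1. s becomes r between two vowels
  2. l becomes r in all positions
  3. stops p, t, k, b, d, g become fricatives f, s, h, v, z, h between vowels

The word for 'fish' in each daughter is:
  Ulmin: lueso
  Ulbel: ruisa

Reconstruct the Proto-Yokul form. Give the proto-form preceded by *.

*luita

Position 1: Ulmin has l, Ulbel has r. Ulmin preserves l here (none of its changes turn any other segment into l), so the proto-segment is *l.
Position 3: Ulmin has e, Ulbel has i. Ulbel preserves i here (none of its changes turn any other segment into i), so the proto-segment is *i.
Position 4: Ulmin has s, Ulbel has s. Taking the neighbouring segments as reconstructed: Ulmin s could go back to *t or *s; Ulbel s can only go back to *t — the one source consistent with every daughter is *t.
Verify the candidate proto-form against each daughter:
Ulmin: start from *luita.
  rule 1 (vowel merger): luita → lueta
  rule 2 (intervocalic lenition): lueta → luesa
  rule 3 (vowel merger): luesa → lueso
  ⇒ Ulmin lueso
Ulbel: *luita
  luita (rule 1 does not apply)
  luita → ruita   [unconditioned shift]
  ruita → ruisa   [intervocalic lenition]
  giving Ulbel ruisa.
No other proto-form is consistent with every reflex, so the reconstruction is *luita.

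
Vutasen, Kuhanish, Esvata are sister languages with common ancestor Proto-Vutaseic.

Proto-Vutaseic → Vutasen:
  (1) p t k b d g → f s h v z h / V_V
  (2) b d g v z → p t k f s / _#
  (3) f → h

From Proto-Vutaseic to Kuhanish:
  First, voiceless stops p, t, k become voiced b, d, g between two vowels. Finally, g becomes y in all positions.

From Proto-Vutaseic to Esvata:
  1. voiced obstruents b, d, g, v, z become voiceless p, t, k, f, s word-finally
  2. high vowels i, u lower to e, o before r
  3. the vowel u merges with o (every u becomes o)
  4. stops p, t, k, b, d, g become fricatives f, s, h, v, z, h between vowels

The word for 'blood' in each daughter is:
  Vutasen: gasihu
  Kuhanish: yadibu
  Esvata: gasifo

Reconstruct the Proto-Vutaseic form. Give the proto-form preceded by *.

Position 1: Vutasen has g, Kuhanish has y, Esvata has g. Vutasen preserves g here (none of its changes turn any other segment into g), so the proto-segment is *g.
Position 6: Vutasen has u, Kuhanish has u, Esvata has o. Vutasen preserves u here (none of its changes turn any other segment into u), so the proto-segment is *u.
Position 3: Vutasen has s, Kuhanish has d, Esvata has s. Taking the neighbouring segments as reconstructed: Vutasen s could go back to *t or *s; Kuhanish d could go back to *t or *d; Esvata s could go back to *t or *s — the one source consistent with every daughter is *t.
This points to *gatipu. Verify forward in each daughter:
Vutasen: *gatipu > gasifu > gasihu  (by intervocalic lenition, unconditioned shift)
Kuhanish: *gatipu
  gatipu → gadibu   [intervocalic voicing]
  gadibu → yadibu   [unconditioned shift]
  giving Kuhanish yadibu.
Esvata: *gatipu
  gatipu (rule 1 does not apply)
  gatipu (rule 2 does not apply)
  gatipu → gatipo   [vowel merger]
  gatipo → gasifo   [intervocalic lenition]
  giving Esvata gasifo.
*gatipu is the unique common source.

*gatipu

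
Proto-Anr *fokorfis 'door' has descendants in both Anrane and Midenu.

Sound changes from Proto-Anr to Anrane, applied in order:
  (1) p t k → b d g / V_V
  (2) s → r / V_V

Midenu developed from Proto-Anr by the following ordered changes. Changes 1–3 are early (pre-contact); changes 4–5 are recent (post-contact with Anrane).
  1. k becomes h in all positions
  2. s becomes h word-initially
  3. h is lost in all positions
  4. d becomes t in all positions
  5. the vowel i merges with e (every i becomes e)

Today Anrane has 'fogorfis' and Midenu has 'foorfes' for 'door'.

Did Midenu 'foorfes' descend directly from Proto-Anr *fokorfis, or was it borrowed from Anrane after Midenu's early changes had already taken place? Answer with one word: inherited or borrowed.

If inherited, *fokorfis would pass through all of Midenu's changes:
Midenu: *fokorfis
  fokorfis → fohorfis   [unconditioned shift]
  fohorfis (rule 2 does not apply)
  fohorfis → foorfis   [h-loss]
  foorfis (rule 4 does not apply)
  foorfis → foorfes   [vowel merger]
  giving Midenu foorfes.
If borrowed from Anrane 'fogorfis' after the early changes, it would undergo only the recent ones:
  rule 4 (unconditioned shift): no change (fogorfis)
  rule 5 (vowel merger): fogorfis → fogorfes
  ⇒ as a loan: fogorfes
Midenu 'foorfes' matches the inherited outcome exactly, so it is an inherited cognate, not a loan.

inherited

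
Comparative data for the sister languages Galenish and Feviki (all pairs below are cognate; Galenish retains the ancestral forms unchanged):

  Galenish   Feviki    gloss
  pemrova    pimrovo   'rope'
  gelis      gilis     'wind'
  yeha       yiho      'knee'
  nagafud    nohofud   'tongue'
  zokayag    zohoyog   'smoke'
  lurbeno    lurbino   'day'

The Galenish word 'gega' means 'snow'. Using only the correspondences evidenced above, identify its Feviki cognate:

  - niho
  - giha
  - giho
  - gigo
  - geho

giho

gelis ~ gilis, yeha ~ yiho — Galenish e corresponds to Feviki i after a consonant, before a consonant other than r, m, n, p, b, f, v.
nagafud ~ nohofud — Galenish g corresponds to Feviki h between vowels (before a back vowel).
pemrova ~ pimrovo, yeha ~ yiho — Galenish a corresponds to Feviki o word-finally.
Applying these to Galenish 'gega':
  gega → giga   (e→i after a consonant, before a consonant other than r, m, n, p, b, f, v)
  giga → giha   (g→h between vowels (before a back vowel))
  giha → giho   (a→o word-finally)
So the Feviki cognate is 'giho'.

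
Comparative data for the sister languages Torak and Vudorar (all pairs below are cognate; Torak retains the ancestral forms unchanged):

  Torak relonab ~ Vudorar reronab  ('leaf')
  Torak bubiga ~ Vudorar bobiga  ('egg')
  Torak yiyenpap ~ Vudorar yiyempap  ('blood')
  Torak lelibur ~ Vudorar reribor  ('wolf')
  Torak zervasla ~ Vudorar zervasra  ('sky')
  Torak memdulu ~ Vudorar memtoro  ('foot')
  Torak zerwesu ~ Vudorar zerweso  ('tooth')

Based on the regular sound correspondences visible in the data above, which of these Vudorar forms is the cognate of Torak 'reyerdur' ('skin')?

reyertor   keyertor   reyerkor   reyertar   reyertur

reyertor

memdulu ~ memtoro — Torak d corresponds to Vudorar t after a consonant, before a back vowel.
lelibur ~ reribor — Torak u corresponds to Vudorar o after a consonant, before r.
Applying these to Torak 'reyerdur':
  reyerdur → reyertur   (d→t after a consonant, before a back vowel)
  reyertur → reyertor   (u→o after a consonant, before r)
So the Vudorar cognate is 'reyertor'.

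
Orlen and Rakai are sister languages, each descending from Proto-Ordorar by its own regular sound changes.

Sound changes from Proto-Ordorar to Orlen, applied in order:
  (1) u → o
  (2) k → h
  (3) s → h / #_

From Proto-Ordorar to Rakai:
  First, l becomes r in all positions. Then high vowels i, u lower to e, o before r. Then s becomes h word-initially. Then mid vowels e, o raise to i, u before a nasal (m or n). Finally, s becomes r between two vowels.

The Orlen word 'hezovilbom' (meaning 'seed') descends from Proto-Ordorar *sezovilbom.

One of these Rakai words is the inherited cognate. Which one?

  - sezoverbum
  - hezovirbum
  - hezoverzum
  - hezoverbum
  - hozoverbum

Rakai: start from *sezovilbom.
  rule 1 (unconditioned shift): sezovilbom → sezovirbom
  rule 2 (pre-rhotic lowering): sezovirbom → sezoverbom
  rule 3 (debuccalisation): sezoverbom → hezoverbom
  rule 4 (pre-nasal raising): hezoverbom → hezoverbum
  rule 5: no change — hezoverbum
  ⇒ Rakai hezoverbum
The other candidates each miss or misapply at least one Rakai change.

hezoverbum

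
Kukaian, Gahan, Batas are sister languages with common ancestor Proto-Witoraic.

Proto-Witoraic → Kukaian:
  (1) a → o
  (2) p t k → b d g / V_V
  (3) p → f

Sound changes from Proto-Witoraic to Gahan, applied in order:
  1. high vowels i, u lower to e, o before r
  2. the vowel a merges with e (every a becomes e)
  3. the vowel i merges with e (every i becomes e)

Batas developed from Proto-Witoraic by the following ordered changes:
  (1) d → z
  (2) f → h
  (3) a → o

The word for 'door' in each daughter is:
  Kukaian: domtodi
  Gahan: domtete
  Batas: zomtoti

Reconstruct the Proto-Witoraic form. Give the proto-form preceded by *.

Position 6: Kukaian has d, Gahan has t, Batas has t. Gahan preserves t here (none of its changes turn any other segment into t), so the proto-segment is *t.
Position 5: Kukaian has o, Gahan has e, Batas has o. Taking the neighbouring segments as reconstructed: Kukaian o could go back to *a or *o; Gahan e could go back to *a or *e or *i; Batas o could go back to *a or *o — the one source consistent with every daughter is *a.
Verify the candidate proto-form against each daughter:
Kukaian: *domtati
  domtati → domtoti   [vowel merger]
  domtoti → domtodi   [intervocalic voicing]
  domtodi (rule 3 does not apply)
  giving Kukaian domtodi.
Gahan: start from *domtati.
  rule 1: no change — domtati
  rule 2 (vowel merger): domtati → domteti
  rule 3 (vowel merger): domteti → domtete
  ⇒ Gahan domtete
Batas: *domtati > zomtati > zomtoti  (by unconditioned shift, vowel merger)
*domtati is the unique common source.

*domtati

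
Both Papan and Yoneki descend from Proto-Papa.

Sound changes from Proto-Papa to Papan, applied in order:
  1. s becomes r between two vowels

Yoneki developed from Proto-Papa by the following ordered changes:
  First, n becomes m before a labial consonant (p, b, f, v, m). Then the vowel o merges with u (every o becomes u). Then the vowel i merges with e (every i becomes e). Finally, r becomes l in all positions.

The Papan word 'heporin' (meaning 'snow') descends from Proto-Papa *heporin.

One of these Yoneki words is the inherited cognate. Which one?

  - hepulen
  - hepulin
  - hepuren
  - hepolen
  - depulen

Yoneki: start from *heporin.
  rule 1: no change — heporin
  rule 2 (vowel merger): heporin → hepurin
  rule 3 (vowel merger): hepurin → hepuren
  rule 4 (unconditioned shift): hepuren → hepulen
  ⇒ Yoneki hepulen

hepulen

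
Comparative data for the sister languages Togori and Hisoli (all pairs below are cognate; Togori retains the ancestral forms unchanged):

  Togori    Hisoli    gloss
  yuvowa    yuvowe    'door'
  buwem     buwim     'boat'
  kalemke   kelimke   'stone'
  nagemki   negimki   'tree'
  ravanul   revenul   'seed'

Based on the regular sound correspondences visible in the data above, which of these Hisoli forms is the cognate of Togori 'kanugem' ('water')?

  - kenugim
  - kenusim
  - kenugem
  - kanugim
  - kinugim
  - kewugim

ravanul ~ revenul — Togori a corresponds to Hisoli e after a consonant, before a nasal.
buwem ~ buwim, kalemke ~ kelimke — Togori e corresponds to Hisoli i after a consonant, before a nasal.
Applying these to Togori 'kanugem':
  kanugem → kenugem   (a→e after a consonant, before a nasal)
  kenugem → kenugim   (e→i after a consonant, before a nasal)
So the Hisoli cognate is 'kenugim'.

kenugim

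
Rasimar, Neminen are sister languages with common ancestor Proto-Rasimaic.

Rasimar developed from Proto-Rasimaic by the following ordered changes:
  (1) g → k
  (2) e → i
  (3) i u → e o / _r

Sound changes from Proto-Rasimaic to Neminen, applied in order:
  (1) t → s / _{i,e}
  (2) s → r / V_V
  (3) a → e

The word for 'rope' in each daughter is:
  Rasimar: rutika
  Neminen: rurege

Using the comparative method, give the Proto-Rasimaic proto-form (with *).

*rutega

Position 4: Rasimar has i, Neminen has e. Taking the neighbouring segments as reconstructed: Rasimar i could go back to *e or *i; Neminen e can only go back to *e — the one source consistent with every daughter is *e.
Position 5: Rasimar has k, Neminen has g. Neminen preserves g here (none of its changes turn any other segment into g), so the proto-segment is *g.
Position 6: Rasimar has a, Neminen has e. Rasimar preserves a here (none of its changes turn any other segment into a), so the proto-segment is *a.
This points to *rutega. Verify forward in each daughter:
Rasimar: *rutega > ruteka > rutika  (by unconditioned shift, vowel merger)
Neminen: start from *rutega.
  rule 1 (palatalisation): rutega → rusega
  rule 2 (rhotacism): rusega → rurega
  rule 3 (vowel merger): rurega → rurege
  ⇒ Neminen rurege
No other proto-form is consistent with every reflex, so the reconstruction is *rutega.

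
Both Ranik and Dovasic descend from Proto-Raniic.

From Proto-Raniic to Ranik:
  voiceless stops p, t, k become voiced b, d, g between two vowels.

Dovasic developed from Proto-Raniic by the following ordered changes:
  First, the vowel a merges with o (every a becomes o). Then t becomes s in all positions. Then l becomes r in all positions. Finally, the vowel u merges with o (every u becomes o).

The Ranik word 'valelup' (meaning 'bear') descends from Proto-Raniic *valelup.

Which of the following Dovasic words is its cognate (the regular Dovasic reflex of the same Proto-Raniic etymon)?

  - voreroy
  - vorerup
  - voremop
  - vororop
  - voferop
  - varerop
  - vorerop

Dovasic: start from *valelup.
  rule 1 (vowel merger): valelup → volelup
  rule 2: no change — volelup
  rule 3 (unconditioned shift): volelup → vorerup
  rule 4 (vowel merger): vorerup → vorerop
  ⇒ Dovasic vorerop
Only 'vorerop' matches the regular Dovasic development of *valelup.

vorerop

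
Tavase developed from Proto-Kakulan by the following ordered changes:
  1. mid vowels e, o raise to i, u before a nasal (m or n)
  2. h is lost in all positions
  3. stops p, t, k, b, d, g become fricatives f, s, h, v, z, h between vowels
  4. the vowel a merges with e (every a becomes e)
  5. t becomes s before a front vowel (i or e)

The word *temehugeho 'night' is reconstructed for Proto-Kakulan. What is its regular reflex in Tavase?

simeuheo

Tavase: *temehugeho
  temehugeho → timehugeho   [pre-nasal raising]
  timehugeho → timeugeo   [h-loss]
  timeugeo → timeuheo   [intervocalic lenition]
  timeuheo (rule 4 does not apply)
  timeuheo → simeuheo   [palatalisation]
  giving Tavase simeuheo.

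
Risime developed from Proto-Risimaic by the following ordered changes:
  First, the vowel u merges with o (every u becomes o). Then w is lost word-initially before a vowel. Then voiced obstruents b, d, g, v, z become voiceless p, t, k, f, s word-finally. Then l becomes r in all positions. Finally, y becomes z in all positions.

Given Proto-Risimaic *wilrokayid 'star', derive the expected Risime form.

Risime: *wilrokayid
  wilrokayid (rule 1 does not apply)
  wilrokayid → ilrokayid   [glide loss]
  ilrokayid → ilrokayit   [final devoicing]
  ilrokayit → irrokayit   [unconditioned shift]
  irrokayit → irrokazit   [unconditioned shift]
  giving Risime irrokazit.

irrokazit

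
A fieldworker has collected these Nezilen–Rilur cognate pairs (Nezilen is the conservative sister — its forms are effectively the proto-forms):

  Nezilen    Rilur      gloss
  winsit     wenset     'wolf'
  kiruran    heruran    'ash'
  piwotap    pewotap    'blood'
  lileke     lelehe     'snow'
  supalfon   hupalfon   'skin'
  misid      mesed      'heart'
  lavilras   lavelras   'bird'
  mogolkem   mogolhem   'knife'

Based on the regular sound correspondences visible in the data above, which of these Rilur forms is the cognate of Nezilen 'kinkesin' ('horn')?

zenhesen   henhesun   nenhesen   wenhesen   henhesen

kiruran ~ heruran — Nezilen k corresponds to Rilur h word-initially before a front vowel.
winsit ~ wenset — Nezilen i corresponds to Rilur e after a consonant, before a nasal.
mogolkem ~ mogolhem — Nezilen k corresponds to Rilur h after a consonant, before a front vowel.
Applying these to Nezilen 'kinkesin':
  kinkesin → hinkesin   (k→h word-initially before a front vowel)
  hinkesin → henkesin   (i→e after a consonant, before a nasal)
  henkesin → henhesin   (k→h after a consonant, before a front vowel)
  henhesin → henhesen   (i→e after a consonant, before a nasal)
So the Rilur cognate is 'henhesen'.

henhesen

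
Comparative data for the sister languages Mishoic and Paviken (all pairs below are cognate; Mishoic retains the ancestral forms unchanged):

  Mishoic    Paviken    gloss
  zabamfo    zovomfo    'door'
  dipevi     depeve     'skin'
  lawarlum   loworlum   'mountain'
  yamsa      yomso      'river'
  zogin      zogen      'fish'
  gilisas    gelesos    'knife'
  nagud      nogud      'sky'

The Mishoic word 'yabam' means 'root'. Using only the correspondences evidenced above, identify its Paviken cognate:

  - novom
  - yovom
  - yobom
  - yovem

zabamfo ~ zovomfo — Mishoic a corresponds to Paviken o after a consonant, before a labial obstruent.
zabamfo ~ zovomfo — Mishoic b corresponds to Paviken v between vowels (before a back vowel).
zabamfo ~ zovomfo, yamsa ~ yomso — Mishoic a corresponds to Paviken o after a consonant, before a nasal.
Applying these to Mishoic 'yabam':
  yabam → yobam   (a→o after a consonant, before a labial obstruent)
  yobam → yovam   (b→v between vowels (before a back vowel))
  yovam → yovom   (a→o after a consonant, before a nasal)
So the Paviken cognate is 'yovom'.

yovom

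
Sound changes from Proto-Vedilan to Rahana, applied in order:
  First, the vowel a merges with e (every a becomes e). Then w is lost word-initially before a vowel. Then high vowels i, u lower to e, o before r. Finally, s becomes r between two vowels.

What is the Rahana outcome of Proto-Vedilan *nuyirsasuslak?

nuyerseruslek

Rahana: start from *nuyirsasuslak.
  rule 1 (vowel merger): nuyirsasuslak → nuyirsesuslek
  rule 2: no change — nuyirsesuslek
  rule 3 (pre-rhotic lowering): nuyirsesuslek → nuyersesuslek
  rule 4 (rhotacism): nuyersesuslek → nuyerseruslek
  ⇒ Rahana nuyerseruslek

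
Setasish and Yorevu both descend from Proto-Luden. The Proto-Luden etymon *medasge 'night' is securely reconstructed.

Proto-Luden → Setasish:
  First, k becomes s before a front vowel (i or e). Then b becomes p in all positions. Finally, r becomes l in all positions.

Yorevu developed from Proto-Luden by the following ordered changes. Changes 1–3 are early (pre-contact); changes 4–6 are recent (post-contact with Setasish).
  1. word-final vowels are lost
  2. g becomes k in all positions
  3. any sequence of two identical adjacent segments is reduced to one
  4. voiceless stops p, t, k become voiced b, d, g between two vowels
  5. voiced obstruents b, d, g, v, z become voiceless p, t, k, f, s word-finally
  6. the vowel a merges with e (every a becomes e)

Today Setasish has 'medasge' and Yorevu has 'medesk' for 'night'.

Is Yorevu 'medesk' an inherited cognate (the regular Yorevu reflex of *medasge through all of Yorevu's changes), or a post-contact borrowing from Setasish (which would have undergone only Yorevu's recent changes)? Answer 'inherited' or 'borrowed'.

If inherited, *medasge would pass through all of Yorevu's changes:
Yorevu: *medasge > medasg > medask > medesk  (by apocope, unconditioned shift, vowel merger)
If borrowed from Setasish 'medasge' after the early changes, it would undergo only the recent ones:
  rule 4 (intervocalic voicing): no change (medasge)
  rule 5 (final devoicing): no change (medasge)
  rule 6 (vowel merger): medasge → medesge
  ⇒ as a loan: medesge
Yorevu 'medesk' matches the inherited outcome exactly, so it is an inherited cognate, not a loan.

inherited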